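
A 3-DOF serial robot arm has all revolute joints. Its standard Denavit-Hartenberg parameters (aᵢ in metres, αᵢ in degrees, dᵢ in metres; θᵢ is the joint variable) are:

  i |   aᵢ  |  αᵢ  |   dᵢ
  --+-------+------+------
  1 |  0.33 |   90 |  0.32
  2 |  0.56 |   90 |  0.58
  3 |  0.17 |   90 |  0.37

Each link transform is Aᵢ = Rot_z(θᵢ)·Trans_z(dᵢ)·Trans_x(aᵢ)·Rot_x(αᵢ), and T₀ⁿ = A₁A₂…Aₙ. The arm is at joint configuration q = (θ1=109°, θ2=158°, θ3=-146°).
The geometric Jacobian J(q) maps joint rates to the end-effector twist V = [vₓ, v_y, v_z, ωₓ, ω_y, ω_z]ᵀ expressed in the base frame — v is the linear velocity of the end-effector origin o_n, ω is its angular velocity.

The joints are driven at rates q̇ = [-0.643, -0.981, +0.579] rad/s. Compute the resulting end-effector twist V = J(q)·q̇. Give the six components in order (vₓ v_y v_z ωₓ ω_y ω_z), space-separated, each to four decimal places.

-0.0701 0.1109 0.2658 -0.9982 -0.1143 -0.1062

o_n = [0.4325, 0.2336, 0.8200]
J₁: ẑ×o_n = [-0.2336, 0.4325, 0.0000], ω = ẑ
J2: z=[0.9455, 0.3256, 0.0000] o=[-0.1074, 0.3120, 0.3200] → [0.1628, -0.4728, -0.2499, 0.9455, 0.3256, 0.0000]
J3: z=[-0.1220, 0.3542, 0.9272] o=[0.6100, 0.0099, 0.5298] → [-0.1046, -0.1292, 0.0356, -0.1220, 0.3542, 0.9272]
V = J·q̇ = [-0.0701, 0.1109, 0.2658, -0.9982, -0.1143, -0.1062]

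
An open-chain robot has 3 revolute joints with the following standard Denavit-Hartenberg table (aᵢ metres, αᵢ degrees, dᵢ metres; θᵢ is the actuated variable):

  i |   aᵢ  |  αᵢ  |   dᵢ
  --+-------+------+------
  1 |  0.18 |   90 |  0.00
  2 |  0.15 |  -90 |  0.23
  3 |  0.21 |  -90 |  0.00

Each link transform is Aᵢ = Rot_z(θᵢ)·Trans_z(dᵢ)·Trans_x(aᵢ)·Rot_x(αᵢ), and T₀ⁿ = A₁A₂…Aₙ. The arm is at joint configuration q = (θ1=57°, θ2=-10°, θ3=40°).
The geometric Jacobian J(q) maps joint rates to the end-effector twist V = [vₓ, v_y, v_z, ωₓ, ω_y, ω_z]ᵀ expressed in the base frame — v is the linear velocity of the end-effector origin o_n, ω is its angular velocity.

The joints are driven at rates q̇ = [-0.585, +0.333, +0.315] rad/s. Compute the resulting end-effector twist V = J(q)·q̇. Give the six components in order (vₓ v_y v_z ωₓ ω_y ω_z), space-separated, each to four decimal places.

o_n = [0.3445, 0.3560, -0.0540]
J₁: ẑ×o_n = [-0.3560, 0.3445, 0.0000], ω = ẑ
J2: z=[0.8387, -0.5446, 0.0000] o=[0.0980, 0.1510, 0.0000] → [0.0294, 0.0453, 0.3061, 0.8387, -0.5446, 0.0000]
J3: z=[0.0946, 0.1456, 0.9848] o=[0.3714, 0.1496, -0.0260] → [-0.2073, -0.0239, 0.0234, 0.0946, 0.1456, 0.9848]
V = J·q̇ = [0.1527, -0.1940, 0.1093, 0.3091, -0.1355, -0.2748]

0.1527 -0.1940 0.1093 0.3091 -0.1355 -0.2748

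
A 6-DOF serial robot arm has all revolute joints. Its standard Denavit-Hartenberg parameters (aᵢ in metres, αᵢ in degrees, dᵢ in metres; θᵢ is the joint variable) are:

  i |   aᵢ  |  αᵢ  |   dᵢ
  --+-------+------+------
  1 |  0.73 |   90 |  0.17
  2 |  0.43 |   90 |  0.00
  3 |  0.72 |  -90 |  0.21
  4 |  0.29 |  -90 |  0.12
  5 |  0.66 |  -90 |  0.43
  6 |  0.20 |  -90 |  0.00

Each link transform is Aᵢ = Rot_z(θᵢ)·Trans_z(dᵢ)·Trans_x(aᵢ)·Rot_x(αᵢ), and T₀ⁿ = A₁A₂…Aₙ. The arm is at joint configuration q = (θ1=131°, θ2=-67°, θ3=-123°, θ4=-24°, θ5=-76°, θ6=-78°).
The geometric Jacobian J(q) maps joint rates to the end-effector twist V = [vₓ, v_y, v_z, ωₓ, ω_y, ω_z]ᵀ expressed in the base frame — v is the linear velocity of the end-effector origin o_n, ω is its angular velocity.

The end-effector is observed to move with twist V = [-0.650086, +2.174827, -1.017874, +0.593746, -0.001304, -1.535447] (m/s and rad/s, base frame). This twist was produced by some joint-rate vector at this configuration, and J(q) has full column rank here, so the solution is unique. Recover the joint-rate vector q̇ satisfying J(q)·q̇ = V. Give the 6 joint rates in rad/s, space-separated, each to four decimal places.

-0.8650 0.2450 0.7910 0.1660 -0.0170 -0.4690

o_n = [-1.8838, -0.2803, -0.0767]
J₁: ẑ×o_n = [0.2803, -1.8838, 0.0000], ω = ẑ
J2: z=[0.7547, 0.6561, 0.0000] o=[-0.4789, 0.5509, 0.1700] → [-0.1618, 0.1862, 0.2943, 0.7547, 0.6561, 0.0000]
J3: z=[0.6039, -0.6947, -0.3907] o=[-0.5892, 0.6777, -0.2258] → [-0.4779, 0.4158, -1.4780, 0.6039, -0.6947, -0.3907]
J4: z=[-0.6260, -0.1100, -0.7720] o=[-0.8175, 0.0201, 0.0531] → [-0.2176, 0.7419, 0.0707, -0.6260, -0.1100, -0.7720]
J5: z=[-0.7524, 0.3455, 0.5609] o=[-0.9521, -0.2634, 0.0472] → [-0.0333, -0.6157, 0.3346, -0.7524, 0.3455, 0.5609]
J6: z=[-0.0475, -0.8776, 0.4770] o=[-1.7093, -0.3341, -0.1583] → [-0.0973, -0.0794, -0.1557, -0.0475, -0.8776, 0.4770]
q̇ = J⁺·V = [-0.8650, 0.2450, 0.7910, 0.1660, -0.0170, -0.4690]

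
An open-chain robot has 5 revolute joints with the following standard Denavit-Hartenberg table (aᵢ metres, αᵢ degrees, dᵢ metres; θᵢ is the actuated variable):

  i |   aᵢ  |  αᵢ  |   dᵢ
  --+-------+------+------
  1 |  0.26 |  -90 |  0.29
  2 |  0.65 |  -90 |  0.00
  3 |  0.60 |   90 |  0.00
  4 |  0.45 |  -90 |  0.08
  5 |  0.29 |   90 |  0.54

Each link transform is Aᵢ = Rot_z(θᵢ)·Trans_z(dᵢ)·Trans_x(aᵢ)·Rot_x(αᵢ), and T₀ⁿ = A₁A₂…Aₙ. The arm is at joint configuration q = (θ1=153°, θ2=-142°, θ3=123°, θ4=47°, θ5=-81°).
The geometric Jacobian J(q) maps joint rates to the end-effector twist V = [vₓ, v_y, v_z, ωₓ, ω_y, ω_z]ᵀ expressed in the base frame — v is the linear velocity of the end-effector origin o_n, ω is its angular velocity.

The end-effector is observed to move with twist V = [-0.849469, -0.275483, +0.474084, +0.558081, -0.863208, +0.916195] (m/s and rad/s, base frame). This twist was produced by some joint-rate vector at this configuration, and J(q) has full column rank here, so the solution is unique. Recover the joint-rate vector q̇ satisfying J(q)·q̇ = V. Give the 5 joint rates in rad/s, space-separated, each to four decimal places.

o_n = [0.1294, 0.6691, 1.2730]
J₁: ẑ×o_n = [-0.6691, 0.1294, 0.0000], ω = ẑ
J2: z=[-0.4540, -0.8910, 0.0000] o=[-0.2317, 0.1180, 0.2900] → [-0.8759, 0.4463, 0.0716, -0.4540, -0.8910, 0.0000]
J3: z=[-0.5486, 0.2795, 0.7880] o=[0.2247, -0.1145, 0.6902] → [-0.4545, 0.2446, -0.4032, -0.5486, 0.2795, 0.7880]
J4: z=[0.8361, 0.1852, 0.5163] o=[0.2237, 0.4508, 0.4890] → [0.0325, -0.7042, 0.2000, 0.8361, 0.1852, 0.5163]
J5: z=[-0.3729, -0.4984, 0.7827] o=[0.1096, 0.8467, 0.6867] → [-0.1532, 0.2342, 0.0761, -0.3729, -0.4984, 0.7827]
q̇ = J⁺·V = [0.5170, 0.7990, -0.4920, 0.9480, 0.3800]

0.5170 0.7990 -0.4920 0.9480 0.3800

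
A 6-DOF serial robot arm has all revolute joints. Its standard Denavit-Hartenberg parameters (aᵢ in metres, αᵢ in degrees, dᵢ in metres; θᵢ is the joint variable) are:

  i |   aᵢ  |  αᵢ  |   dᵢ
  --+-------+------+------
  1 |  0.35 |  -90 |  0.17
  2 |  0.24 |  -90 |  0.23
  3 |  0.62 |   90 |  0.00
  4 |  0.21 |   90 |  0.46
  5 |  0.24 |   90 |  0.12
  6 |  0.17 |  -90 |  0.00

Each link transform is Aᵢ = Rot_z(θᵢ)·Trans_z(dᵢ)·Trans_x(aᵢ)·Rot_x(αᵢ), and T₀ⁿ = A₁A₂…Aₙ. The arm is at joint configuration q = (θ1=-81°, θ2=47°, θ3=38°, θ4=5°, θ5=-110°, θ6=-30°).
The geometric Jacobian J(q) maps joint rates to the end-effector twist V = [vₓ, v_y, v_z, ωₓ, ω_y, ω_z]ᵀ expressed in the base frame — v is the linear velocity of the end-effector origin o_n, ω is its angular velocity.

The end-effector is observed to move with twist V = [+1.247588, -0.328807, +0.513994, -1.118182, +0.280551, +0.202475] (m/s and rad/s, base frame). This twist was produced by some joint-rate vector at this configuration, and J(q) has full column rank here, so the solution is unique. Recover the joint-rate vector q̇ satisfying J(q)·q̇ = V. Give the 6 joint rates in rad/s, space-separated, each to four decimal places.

o_n = [0.0249, -0.9589, -0.4332]
J₁: ẑ×o_n = [0.9589, 0.0249, -0.0000], ω = ẑ
J2: z=[0.9877, 0.1564, 0.0000] o=[0.0548, -0.3457, 0.1700] → [-0.0944, 0.5958, -0.6010, 0.9877, 0.1564, 0.0000]
J3: z=[-0.1144, 0.7223, -0.6820] o=[0.3075, -0.4714, -0.0055] → [-0.6414, 0.1438, 0.2599, -0.1144, 0.7223, -0.6820]
J4: z=[0.8440, -0.2914, -0.4503] o=[-0.0174, -0.8602, -0.3628] → [-0.0239, 0.0404, -0.0710, 0.8440, -0.2914, -0.4503]
J5: z=[0.0683, -0.7743, 0.6292] o=[0.2592, -1.1122, -0.7030] → [-0.3054, -0.1658, -0.1709, 0.0683, -0.7743, 0.6292]
J6: z=[0.7886, 0.4282, 0.4414] o=[0.1207, -1.0933, -0.4740] → [-0.0419, -0.0744, 0.1470, 0.7886, 0.4282, 0.4414]
q̇ = J⁺·V = [0.6480, -0.7920, -0.3690, -0.1040, -0.9840, -0.2830]

0.6480 -0.7920 -0.3690 -0.1040 -0.9840 -0.2830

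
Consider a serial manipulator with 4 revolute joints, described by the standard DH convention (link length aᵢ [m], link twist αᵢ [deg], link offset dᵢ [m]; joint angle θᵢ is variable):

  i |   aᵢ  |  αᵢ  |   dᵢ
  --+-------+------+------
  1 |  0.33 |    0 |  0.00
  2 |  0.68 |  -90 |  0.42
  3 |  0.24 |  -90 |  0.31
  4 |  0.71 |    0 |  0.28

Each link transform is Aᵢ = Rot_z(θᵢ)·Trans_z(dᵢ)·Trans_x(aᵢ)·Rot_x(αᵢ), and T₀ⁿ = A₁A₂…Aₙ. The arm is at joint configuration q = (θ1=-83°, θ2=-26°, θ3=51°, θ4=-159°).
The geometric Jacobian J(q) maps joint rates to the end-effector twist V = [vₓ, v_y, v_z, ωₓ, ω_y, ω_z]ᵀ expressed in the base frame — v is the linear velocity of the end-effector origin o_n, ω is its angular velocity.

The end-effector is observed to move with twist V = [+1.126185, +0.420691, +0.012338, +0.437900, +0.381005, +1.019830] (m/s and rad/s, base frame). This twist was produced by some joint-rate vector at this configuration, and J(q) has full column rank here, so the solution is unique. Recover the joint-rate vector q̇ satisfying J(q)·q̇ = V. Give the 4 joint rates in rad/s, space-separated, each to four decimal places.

0.7380 0.6890 0.2900 0.6470

o_n = [0.5100, -0.6969, 0.5724]
J₁: ẑ×o_n = [0.6969, 0.5100, -0.0000], ω = ẑ
J2: z=[0.0000, 0.0000, 1.0000] o=[0.0402, -0.3275, 0.0000] → [0.3694, 0.4698, -0.0000, 0.0000, 0.0000, 1.0000]
J3: z=[0.9455, -0.3256, 0.0000] o=[-0.1812, -0.9705, 0.4200] → [-0.0496, -0.1441, 0.4837, 0.9455, -0.3256, 0.0000]
J4: z=[0.2530, 0.7348, -0.6293] o=[0.0628, -1.2142, 0.2335] → [0.5746, -0.3672, -0.1977, 0.2530, 0.7348, -0.6293]
q̇ = J⁺·V = [0.7380, 0.6890, 0.2900, 0.6470]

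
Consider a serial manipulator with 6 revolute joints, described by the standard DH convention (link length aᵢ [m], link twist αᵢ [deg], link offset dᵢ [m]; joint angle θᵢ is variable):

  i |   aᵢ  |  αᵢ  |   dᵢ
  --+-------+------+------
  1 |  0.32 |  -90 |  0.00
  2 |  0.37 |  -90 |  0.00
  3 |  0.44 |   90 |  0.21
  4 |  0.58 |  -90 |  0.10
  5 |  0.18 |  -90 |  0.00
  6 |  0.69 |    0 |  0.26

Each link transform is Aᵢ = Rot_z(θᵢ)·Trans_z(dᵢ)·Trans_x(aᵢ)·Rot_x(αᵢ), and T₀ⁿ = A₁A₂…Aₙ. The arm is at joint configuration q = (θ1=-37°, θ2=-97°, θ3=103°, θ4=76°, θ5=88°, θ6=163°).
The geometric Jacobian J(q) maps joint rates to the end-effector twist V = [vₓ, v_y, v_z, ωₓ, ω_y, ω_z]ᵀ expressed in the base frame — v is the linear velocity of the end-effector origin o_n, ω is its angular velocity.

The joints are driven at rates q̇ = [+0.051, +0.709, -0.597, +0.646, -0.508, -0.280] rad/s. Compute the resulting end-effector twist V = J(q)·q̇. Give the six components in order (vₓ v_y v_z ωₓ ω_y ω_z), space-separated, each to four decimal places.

0.5973 -0.0102 0.0365 -0.3962 0.3176 0.5054

o_n = [0.0491, -1.0628, 0.8162]
J₁: ẑ×o_n = [1.0628, 0.0491, -0.0000], ω = ẑ
J2: z=[0.6018, 0.7986, 0.0000] o=[0.2556, -0.1926, 0.0000] → [0.6518, -0.4912, -0.3588, 0.6018, 0.7986, 0.0000]
J3: z=[0.7927, -0.5973, 0.1219] o=[0.2196, -0.1654, 0.3672] → [-0.1588, -0.3766, -0.8132, 0.7927, -0.5973, 0.1219]
J4: z=[-0.2302, -0.1082, 0.9671] o=[0.1376, -0.6405, 0.2946] → [0.3520, 0.0344, 0.0876, -0.2302, -0.1082, 0.9671]
J5: z=[0.7395, 0.6266, 0.2461] o=[0.4815, -1.0990, 0.4286] → [0.2339, -0.3931, 0.2977, 0.7395, 0.6266, 0.2461]
J6: z=[-0.6242, 0.7751, -0.0979] o=[0.5269, -1.0844, 0.2550] → [0.4371, 0.3971, 0.3569, -0.6242, 0.7751, -0.0979]
V = J·q̇ = [0.5973, -0.0102, 0.0365, -0.3962, 0.3176, 0.5054]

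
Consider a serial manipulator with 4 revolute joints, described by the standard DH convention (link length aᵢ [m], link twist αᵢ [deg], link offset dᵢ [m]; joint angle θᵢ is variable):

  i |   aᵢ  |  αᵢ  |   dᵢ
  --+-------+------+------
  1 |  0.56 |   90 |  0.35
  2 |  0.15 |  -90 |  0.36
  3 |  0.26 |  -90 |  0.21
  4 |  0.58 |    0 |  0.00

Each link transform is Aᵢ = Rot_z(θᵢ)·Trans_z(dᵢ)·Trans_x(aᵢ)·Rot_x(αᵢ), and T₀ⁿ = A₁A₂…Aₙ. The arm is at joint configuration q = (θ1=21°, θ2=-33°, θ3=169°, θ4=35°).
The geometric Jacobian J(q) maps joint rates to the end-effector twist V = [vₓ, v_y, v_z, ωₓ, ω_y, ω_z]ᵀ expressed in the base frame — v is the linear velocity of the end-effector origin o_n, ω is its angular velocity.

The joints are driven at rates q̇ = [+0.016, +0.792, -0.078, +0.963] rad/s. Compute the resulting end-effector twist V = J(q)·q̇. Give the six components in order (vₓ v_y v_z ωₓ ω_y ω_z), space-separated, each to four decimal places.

-0.1270 -0.0537 -0.9935 0.4391 -1.6924 0.0507

o_n = [0.0916, -0.2002, 0.5584]
J₁: ẑ×o_n = [0.2002, 0.0916, -0.0000], ω = ẑ
J2: z=[0.3584, -0.9336, 0.0000] o=[0.5228, 0.2007, 0.3500] → [-0.1946, -0.0747, -0.5462, 0.3584, -0.9336, 0.0000]
J3: z=[0.5085, 0.1952, 0.8387] o=[0.7693, -0.0903, 0.2683] → [0.1488, -0.7158, 0.0764, 0.5085, 0.1952, 0.8387]
J4: z=[0.2024, -0.9738, 0.1039] o=[0.6584, -0.0797, 0.5834] → [0.0369, -0.0538, -0.5763, 0.2024, -0.9738, 0.1039]
V = J·q̇ = [-0.1270, -0.0537, -0.9935, 0.4391, -1.6924, 0.0507]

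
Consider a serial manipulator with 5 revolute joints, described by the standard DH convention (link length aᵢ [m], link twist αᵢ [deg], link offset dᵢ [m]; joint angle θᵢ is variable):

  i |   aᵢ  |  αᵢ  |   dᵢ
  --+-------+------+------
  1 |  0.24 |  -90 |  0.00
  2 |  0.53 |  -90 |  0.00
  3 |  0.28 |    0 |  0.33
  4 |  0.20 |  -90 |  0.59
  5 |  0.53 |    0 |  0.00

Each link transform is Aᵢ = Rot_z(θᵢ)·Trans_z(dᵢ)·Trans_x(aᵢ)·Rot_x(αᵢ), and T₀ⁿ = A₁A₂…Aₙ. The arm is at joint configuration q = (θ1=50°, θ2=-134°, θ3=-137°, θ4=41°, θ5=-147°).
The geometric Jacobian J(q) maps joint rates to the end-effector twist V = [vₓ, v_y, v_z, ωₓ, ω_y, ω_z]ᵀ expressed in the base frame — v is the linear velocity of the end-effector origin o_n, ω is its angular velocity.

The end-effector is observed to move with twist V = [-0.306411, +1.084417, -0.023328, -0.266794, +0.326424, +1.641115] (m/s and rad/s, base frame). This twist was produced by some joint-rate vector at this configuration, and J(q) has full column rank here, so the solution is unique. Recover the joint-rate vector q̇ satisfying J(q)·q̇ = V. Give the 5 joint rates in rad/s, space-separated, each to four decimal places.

o_n = [0.5965, 0.6297, 1.0919]
J₁: ẑ×o_n = [-0.6297, 0.5965, 0.0000], ω = ẑ
J2: z=[-0.7660, 0.6428, 0.0000] o=[0.1543, 0.1839, 0.0000] → [0.7019, 0.8365, -0.6258, -0.7660, 0.6428, 0.0000]
J3: z=[0.4624, 0.5510, 0.6947] o=[-0.0824, -0.0982, 0.3813] → [-0.1140, 0.1430, -0.0375, 0.4624, 0.5510, 0.6947]
J4: z=[0.4624, 0.5510, 0.6947] o=[0.0154, 0.3154, 0.4632] → [0.1282, 0.1130, -0.1749, 0.4624, 0.5510, 0.6947]
J5: z=[-0.5241, -0.4620, 0.7154] o=[0.1451, 0.7795, 0.8580] → [-0.0009, 0.4455, 0.2871, -0.5241, -0.4620, 0.7154]
q̇ = J⁺·V = [0.6500, 0.3450, 0.9670, -0.2220, 0.6620]

0.6500 0.3450 0.9670 -0.2220 0.6620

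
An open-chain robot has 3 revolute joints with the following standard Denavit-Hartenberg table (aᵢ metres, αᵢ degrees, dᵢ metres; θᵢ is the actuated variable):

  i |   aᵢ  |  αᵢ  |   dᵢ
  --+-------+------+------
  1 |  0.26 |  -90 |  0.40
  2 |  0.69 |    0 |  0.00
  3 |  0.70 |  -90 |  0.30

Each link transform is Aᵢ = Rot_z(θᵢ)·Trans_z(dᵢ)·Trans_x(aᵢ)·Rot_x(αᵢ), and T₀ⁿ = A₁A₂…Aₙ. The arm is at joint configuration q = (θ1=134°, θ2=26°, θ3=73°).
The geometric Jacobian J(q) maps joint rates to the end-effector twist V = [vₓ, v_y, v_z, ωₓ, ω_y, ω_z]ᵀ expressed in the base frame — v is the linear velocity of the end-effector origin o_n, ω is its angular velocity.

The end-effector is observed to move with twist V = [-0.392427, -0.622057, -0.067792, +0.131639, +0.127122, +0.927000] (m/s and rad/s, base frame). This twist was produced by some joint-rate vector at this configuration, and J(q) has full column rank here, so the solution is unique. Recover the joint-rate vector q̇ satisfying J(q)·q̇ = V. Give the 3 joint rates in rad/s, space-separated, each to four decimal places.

0.9270 0.0770 -0.2600

o_n = [-0.7511, 0.3460, -0.5939]
J₁: ẑ×o_n = [-0.3460, -0.7511, 0.0000], ω = ẑ
J2: z=[-0.7193, -0.6947, 0.0000] o=[-0.1806, 0.1870, 0.4000] → [0.6904, -0.7149, -0.5107, -0.7193, -0.6947, 0.0000]
J3: z=[-0.7193, -0.6947, 0.0000] o=[-0.6114, 0.6331, 0.0975] → [0.4803, -0.4973, 0.1095, -0.7193, -0.6947, 0.0000]
q̇ = J⁺·V = [0.9270, 0.0770, -0.2600]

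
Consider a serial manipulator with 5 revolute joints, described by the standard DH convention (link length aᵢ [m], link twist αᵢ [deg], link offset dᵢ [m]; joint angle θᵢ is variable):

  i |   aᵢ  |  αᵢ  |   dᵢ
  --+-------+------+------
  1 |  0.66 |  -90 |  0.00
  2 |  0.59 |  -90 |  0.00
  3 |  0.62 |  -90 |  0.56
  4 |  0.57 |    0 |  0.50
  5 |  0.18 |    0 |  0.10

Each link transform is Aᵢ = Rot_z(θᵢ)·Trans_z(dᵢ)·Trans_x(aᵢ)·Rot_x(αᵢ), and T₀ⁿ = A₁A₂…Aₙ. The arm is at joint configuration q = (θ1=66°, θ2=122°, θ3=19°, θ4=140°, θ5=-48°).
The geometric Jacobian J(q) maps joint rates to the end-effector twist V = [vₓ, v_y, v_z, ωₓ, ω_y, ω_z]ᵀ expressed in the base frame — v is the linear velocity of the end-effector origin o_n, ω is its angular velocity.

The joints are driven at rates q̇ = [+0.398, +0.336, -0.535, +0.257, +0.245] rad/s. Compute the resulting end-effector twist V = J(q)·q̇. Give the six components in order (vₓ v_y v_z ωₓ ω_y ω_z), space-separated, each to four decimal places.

-0.2059 -0.0086 0.0295 0.3464 0.4372 0.2531

o_n = [0.7135, 0.0660, -0.4694]
J₁: ẑ×o_n = [-0.0660, 0.7135, 0.0000], ω = ẑ
J2: z=[-0.9135, 0.4067, 0.0000] o=[0.2684, 0.6029, 0.0000] → [-0.1909, -0.4288, 0.3095, -0.9135, 0.4067, 0.0000]
J3: z=[-0.3449, -0.7747, 0.5299] o=[0.1413, 0.3173, -0.5003] → [0.1092, 0.3139, 0.5300, -0.3449, -0.7747, 0.5299]
J4: z=[0.9339, -0.2270, 0.2761] o=[0.0062, -0.4824, -0.7007] → [-0.2039, -0.0208, 0.6727, 0.9339, -0.2270, 0.2761]
J5: z=[0.9339, -0.2270, 0.2761] o=[0.5586, -0.0544, -0.4067] → [-0.0190, 0.1013, 0.1476, 0.9339, -0.2270, 0.2761]
V = J·q̇ = [-0.2059, -0.0086, 0.0295, 0.3464, 0.4372, 0.2531]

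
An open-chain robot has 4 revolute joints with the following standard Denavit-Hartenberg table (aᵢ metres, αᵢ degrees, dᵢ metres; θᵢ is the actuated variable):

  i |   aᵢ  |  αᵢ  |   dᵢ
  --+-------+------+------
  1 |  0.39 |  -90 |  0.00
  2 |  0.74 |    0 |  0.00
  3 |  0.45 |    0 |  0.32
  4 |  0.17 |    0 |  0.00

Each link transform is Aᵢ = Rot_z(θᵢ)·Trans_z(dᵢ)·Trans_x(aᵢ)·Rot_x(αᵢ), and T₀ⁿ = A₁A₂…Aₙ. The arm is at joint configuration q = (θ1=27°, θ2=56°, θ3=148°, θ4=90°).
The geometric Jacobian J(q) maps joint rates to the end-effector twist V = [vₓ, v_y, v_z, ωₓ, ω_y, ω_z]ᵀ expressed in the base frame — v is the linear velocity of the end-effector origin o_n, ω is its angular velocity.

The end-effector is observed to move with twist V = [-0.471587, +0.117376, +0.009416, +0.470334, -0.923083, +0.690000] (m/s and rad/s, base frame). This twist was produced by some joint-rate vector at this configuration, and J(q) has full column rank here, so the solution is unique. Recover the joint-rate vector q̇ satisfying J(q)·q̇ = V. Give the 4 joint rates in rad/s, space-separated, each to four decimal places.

o_n = [0.2662, 0.4948, -0.2752]
J₁: ẑ×o_n = [-0.4948, 0.2662, 0.0000], ω = ẑ
J2: z=[-0.4540, 0.8910, 0.0000] o=[0.3475, 0.1771, 0.0000] → [-0.2452, -0.1249, -0.0719, -0.4540, 0.8910, 0.0000]
J3: z=[-0.4540, 0.8910, 0.0000] o=[0.7162, 0.3649, -0.6135] → [0.3015, 0.1536, 0.3420, -0.4540, 0.8910, 0.0000]
J4: z=[-0.4540, 0.8910, 0.0000] o=[0.2046, 0.4634, -0.4305] → [0.1384, 0.0705, -0.0691, -0.4540, 0.8910, 0.0000]
q̇ = J⁺·V = [0.6900, -0.0990, -0.1520, -0.7850]

0.6900 -0.0990 -0.1520 -0.7850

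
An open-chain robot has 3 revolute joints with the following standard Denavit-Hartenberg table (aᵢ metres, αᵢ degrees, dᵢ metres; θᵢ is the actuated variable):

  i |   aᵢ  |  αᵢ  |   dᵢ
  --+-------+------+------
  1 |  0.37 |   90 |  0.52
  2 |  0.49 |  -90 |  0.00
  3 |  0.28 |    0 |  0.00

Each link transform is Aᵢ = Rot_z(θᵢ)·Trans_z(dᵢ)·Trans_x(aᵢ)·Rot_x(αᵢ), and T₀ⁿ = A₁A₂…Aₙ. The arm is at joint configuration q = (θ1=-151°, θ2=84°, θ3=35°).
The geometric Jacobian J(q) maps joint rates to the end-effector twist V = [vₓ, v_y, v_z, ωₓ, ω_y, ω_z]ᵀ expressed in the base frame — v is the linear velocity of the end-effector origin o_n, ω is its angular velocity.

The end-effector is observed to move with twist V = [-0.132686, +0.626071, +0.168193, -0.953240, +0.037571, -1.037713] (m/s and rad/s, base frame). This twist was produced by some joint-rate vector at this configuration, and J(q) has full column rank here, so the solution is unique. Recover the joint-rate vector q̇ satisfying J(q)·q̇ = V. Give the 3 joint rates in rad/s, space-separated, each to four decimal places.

-0.9520 0.4950 -0.8200

o_n = [-0.3115, -0.3563, 1.2354]
J₁: ẑ×o_n = [0.3563, -0.3115, 0.0000], ω = ẑ
J2: z=[-0.4848, 0.8746, 0.0000] o=[-0.3236, -0.1794, 0.5200] → [0.6257, 0.3468, 0.0752, -0.4848, 0.8746, 0.0000]
J3: z=[0.8698, 0.4822, 0.1045] o=[-0.3684, -0.2042, 1.0073] → [0.1259, -0.1925, -0.1597, 0.8698, 0.4822, 0.1045]
q̇ = J⁺·V = [-0.9520, 0.4950, -0.8200]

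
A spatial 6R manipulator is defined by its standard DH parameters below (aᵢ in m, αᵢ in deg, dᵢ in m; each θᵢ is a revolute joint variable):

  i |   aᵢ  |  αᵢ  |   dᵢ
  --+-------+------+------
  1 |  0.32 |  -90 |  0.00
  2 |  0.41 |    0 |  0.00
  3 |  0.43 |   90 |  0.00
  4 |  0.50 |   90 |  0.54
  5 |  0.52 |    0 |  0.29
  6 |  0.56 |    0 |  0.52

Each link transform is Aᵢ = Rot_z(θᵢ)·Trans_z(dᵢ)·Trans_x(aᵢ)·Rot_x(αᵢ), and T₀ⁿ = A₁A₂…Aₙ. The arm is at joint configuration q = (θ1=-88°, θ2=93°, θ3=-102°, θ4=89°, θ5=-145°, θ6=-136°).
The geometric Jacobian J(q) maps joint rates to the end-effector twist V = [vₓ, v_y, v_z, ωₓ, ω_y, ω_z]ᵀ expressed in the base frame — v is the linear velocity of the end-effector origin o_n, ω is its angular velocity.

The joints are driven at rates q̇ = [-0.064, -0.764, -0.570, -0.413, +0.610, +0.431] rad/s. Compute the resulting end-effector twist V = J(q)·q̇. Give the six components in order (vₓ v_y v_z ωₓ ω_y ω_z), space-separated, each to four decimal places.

-0.8465 0.8652 1.3192 -1.3132 -1.1392 -0.3091

o_n = [0.2156, -1.3958, 0.5667]
J₁: ẑ×o_n = [1.3958, 0.2156, -0.0000], ω = ẑ
J2: z=[0.9994, 0.0349, 0.0000] o=[0.0112, -0.3198, 0.0000] → [0.0198, -0.5664, -1.0825, 0.9994, 0.0349, 0.0000]
J3: z=[0.9994, 0.0349, 0.0000] o=[0.0104, -0.2984, -0.4094] → [0.0341, -0.9756, -1.1039, 0.9994, 0.0349, 0.0000]
J4: z=[-0.0055, 0.1563, 0.9877] o=[0.0252, -0.7228, -0.3422] → [0.8068, 0.1930, -0.0261, -0.0055, 0.1563, 0.9877]
J5: z=[0.0170, -0.9875, 0.1564] o=[0.5222, -0.6296, 0.1925] → [-0.2497, -0.0543, -0.3159, 0.0170, -0.9875, 0.1564]
J6: z=[0.0170, -0.9875, 0.1564] o=[0.1029, -0.9701, -0.0578] → [-0.5502, 0.0070, 0.1040, 0.0170, -0.9875, 0.1564]
V = J·q̇ = [-0.8465, 0.8652, 1.3192, -1.3132, -1.1392, -0.3091]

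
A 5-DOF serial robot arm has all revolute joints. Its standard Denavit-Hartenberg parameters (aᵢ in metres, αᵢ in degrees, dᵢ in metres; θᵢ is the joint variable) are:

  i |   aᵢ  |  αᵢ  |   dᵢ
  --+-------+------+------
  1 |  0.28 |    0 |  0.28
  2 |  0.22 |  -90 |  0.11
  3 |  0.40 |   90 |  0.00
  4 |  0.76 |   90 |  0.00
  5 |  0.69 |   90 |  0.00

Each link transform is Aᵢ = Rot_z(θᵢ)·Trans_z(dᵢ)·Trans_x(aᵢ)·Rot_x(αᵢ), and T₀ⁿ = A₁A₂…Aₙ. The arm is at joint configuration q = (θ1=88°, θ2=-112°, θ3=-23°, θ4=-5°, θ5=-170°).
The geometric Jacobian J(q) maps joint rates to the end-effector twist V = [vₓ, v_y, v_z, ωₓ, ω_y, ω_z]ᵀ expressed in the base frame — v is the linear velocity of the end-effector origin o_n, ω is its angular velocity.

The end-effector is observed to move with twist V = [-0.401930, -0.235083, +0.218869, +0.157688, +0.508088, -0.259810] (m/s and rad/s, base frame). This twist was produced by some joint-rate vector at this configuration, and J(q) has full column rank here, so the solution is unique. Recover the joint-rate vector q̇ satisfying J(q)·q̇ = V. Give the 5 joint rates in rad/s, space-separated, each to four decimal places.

o_n = [0.6545, -0.0149, 0.4673]
J₁: ẑ×o_n = [0.0149, 0.6545, -0.0000], ω = ẑ
J2: z=[0.0000, 0.0000, 1.0000] o=[0.0098, 0.2798, 0.2800] → [0.2947, 0.6447, -0.0000, 0.0000, 0.0000, 1.0000]
J3: z=[0.4067, 0.9135, 0.0000] o=[0.2108, 0.1903, 0.3900] → [0.0706, -0.0315, -0.4888, 0.4067, 0.9135, 0.0000]
J4: z=[-0.3570, 0.1589, 0.9205] o=[0.5471, 0.0406, 0.5463] → [0.0385, 0.0706, 0.0027, -0.3570, 0.1589, 0.9205]
J5: z=[-0.4785, -0.8774, -0.0341] o=[1.1568, -0.3034, 0.8421] → [0.3387, -0.1622, -0.5789, -0.4785, -0.8774, -0.0341]
q̇ = J⁺·V = [0.4170, -0.9240, 0.0830, 0.2520, -0.4470]

0.4170 -0.9240 0.0830 0.2520 -0.4470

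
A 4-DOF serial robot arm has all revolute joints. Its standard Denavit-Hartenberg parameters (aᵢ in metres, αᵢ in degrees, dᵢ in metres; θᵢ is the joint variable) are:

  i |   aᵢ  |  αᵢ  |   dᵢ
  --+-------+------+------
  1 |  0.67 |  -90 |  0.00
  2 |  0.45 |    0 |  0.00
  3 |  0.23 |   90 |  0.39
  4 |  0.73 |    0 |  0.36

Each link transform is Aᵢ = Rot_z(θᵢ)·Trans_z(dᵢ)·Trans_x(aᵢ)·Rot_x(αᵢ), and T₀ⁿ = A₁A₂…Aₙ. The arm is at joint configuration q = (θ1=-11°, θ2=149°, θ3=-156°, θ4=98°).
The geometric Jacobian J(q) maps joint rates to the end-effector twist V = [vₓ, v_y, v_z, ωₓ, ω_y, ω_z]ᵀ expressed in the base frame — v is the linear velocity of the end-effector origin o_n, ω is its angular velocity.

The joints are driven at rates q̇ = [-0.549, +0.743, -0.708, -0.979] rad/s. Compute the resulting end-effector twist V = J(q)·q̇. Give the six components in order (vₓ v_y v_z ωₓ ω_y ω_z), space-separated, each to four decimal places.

o_n = [0.5734, 1.0223, 0.1412]
J₁: ẑ×o_n = [-1.0223, 0.5734, 0.0000], ω = ẑ
J2: z=[0.1908, 0.9816, 0.0000] o=[0.6577, -0.1278, 0.0000] → [0.1386, -0.0269, 0.3022, 0.1908, 0.9816, 0.0000]
J3: z=[0.1908, 0.9816, 0.0000] o=[0.2791, -0.0542, -0.2318] → [0.3661, -0.0712, -0.0836, 0.1908, 0.9816, 0.0000]
J4: z=[-0.1196, 0.0233, 0.9925] o=[0.5776, 0.2850, -0.2037] → [-0.7237, 0.0372, -0.0881, -0.1196, 0.0233, 0.9925]
V = J·q̇ = [1.1135, -0.3208, 0.3699, 0.1238, 0.0116, -1.5207]

1.1135 -0.3208 0.3699 0.1238 0.0116 -1.5207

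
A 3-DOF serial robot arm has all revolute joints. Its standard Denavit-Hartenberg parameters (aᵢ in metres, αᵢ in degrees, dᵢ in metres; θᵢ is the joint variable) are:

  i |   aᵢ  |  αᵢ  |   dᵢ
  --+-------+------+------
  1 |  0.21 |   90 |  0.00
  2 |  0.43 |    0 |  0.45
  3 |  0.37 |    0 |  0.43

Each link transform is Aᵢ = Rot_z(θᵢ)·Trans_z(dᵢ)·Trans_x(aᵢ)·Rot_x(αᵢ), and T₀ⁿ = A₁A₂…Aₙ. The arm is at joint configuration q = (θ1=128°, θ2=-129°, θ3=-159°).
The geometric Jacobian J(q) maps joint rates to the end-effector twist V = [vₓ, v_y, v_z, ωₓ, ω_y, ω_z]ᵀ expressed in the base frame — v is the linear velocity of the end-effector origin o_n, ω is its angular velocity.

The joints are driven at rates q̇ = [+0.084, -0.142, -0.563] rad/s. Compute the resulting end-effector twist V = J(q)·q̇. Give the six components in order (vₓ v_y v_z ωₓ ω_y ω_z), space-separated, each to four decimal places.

o_n = [0.6604, 0.5841, 0.0177]
J₁: ẑ×o_n = [-0.5841, 0.6604, 0.0000], ω = ẑ
J2: z=[0.7880, 0.6157, 0.0000] o=[-0.1293, 0.1655, 0.0000] → [0.0109, -0.0140, -0.1563, 0.7880, 0.6157, 0.0000]
J3: z=[0.7880, 0.6157, 0.0000] o=[0.3919, 0.2293, -0.3342] → [0.2166, -0.2773, 0.1143, 0.7880, 0.6157, 0.0000]
V = J·q̇ = [-0.1726, 0.2136, -0.0422, -0.5555, -0.4340, 0.0840]

-0.1726 0.2136 -0.0422 -0.5555 -0.4340 0.0840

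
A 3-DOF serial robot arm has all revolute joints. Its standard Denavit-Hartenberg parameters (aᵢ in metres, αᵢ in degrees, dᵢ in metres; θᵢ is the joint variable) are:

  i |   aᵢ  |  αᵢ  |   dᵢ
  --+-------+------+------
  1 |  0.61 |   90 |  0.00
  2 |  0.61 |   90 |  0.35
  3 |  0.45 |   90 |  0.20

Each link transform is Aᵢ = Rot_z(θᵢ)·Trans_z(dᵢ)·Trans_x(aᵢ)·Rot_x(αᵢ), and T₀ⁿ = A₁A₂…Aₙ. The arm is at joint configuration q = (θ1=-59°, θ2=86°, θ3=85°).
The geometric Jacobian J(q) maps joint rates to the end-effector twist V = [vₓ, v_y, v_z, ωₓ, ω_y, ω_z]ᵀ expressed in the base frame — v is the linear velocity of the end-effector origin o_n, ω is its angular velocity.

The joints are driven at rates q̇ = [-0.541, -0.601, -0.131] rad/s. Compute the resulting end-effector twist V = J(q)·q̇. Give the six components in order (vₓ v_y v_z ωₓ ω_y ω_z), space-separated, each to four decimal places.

o_n = [-0.2440, -1.1439, 0.6337]
J₁: ẑ×o_n = [1.1439, -0.2440, 0.0000], ω = ẑ
J2: z=[-0.8572, -0.5150, 0.0000] o=[0.3142, -0.5229, 0.0000] → [-0.3264, 0.5432, 0.2448, -0.8572, -0.5150, 0.0000]
J3: z=[0.5138, -0.8551, -0.0698] o=[0.0361, -0.7396, 0.6085] → [-0.0497, 0.0066, -0.4472, 0.5138, -0.8551, -0.0698]
V = J·q̇ = [-0.4162, -0.1953, -0.0885, 0.4479, 0.4216, -0.5319]

-0.4162 -0.1953 -0.0885 0.4479 0.4216 -0.5319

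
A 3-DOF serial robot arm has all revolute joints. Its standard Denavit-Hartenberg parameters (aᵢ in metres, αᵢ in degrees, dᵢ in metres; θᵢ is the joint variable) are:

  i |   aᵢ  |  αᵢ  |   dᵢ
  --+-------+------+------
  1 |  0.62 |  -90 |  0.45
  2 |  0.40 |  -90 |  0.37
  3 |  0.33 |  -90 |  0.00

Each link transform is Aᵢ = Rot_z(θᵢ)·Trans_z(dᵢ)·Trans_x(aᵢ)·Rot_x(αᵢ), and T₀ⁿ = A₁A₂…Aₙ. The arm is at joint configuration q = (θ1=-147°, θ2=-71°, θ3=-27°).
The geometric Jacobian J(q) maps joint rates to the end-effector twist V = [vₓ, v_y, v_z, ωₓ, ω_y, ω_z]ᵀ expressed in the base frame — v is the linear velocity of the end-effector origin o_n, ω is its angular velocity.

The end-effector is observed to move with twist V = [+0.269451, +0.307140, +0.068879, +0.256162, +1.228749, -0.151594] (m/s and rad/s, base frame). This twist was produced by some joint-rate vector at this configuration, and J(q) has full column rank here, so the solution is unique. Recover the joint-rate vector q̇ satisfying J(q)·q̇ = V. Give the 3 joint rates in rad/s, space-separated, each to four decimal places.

o_n = [-0.4264, -0.8967, 1.1062]
J₁: ẑ×o_n = [0.8967, -0.4264, 0.0000], ω = ẑ
J2: z=[0.5446, -0.8387, 0.0000] o=[-0.5200, -0.3377, 0.4500] → [-0.5504, -0.3574, -0.2260, 0.5446, -0.8387, 0.0000]
J3: z=[-0.7930, -0.5150, -0.3256] o=[-0.4277, -0.7189, 0.8282] → [-0.2010, 0.2200, 0.1417, -0.7930, -0.5150, -0.3256]
q̇ = J⁺·V = [-0.4560, -0.8910, -0.9350]

-0.4560 -0.8910 -0.9350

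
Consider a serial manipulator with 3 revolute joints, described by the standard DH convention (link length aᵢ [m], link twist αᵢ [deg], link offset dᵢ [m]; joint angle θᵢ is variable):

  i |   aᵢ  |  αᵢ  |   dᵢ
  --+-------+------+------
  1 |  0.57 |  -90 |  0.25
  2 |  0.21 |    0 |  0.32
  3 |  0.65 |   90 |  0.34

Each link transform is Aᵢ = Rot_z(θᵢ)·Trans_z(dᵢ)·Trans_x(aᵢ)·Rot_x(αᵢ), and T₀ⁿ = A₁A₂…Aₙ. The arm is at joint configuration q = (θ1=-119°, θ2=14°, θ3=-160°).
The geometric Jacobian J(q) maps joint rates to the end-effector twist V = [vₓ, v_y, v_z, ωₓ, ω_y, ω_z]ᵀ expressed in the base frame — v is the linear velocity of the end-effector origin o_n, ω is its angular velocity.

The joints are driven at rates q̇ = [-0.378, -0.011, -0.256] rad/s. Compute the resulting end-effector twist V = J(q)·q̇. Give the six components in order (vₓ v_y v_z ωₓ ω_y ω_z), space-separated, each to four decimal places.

o_n = [0.4634, -0.5254, 0.5627]
J₁: ẑ×o_n = [0.5254, 0.4634, -0.0000], ω = ẑ
J2: z=[0.8746, -0.4848, 0.0000] o=[-0.2763, -0.4985, 0.2500] → [-0.1516, -0.2735, 0.3351, 0.8746, -0.4848, 0.0000]
J3: z=[0.8746, -0.4848, 0.0000] o=[-0.0952, -0.8319, 0.1992] → [-0.1762, -0.3179, 0.5389, 0.8746, -0.4848, 0.0000]
V = J·q̇ = [-0.1518, -0.0908, -0.1416, -0.2335, 0.1294, -0.3780]

-0.1518 -0.0908 -0.1416 -0.2335 0.1294 -0.3780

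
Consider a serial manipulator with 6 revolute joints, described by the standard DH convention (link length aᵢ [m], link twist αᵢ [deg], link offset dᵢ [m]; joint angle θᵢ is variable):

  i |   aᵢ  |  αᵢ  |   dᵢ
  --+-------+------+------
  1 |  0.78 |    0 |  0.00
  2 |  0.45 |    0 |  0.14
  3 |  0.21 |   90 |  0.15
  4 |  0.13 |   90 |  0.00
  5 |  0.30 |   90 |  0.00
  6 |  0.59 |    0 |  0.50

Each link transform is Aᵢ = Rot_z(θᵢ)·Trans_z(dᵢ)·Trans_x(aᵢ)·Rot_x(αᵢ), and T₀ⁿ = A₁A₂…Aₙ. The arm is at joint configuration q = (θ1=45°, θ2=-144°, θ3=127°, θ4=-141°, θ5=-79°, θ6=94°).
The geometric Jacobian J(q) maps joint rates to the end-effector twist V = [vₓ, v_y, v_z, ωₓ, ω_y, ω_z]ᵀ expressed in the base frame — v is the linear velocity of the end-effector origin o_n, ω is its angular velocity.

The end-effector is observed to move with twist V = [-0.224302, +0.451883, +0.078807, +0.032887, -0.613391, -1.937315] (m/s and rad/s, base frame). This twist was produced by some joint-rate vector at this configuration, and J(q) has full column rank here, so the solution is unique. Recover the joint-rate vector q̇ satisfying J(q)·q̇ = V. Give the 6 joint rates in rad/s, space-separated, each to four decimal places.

0.4640 -0.4590 -0.7740 0.3750 -0.7450 -0.9540

o_n = [0.3891, 0.4540, 0.9434]
J₁: ẑ×o_n = [-0.4540, 0.3891, 0.0000], ω = ẑ
J2: z=[0.0000, 0.0000, 1.0000] o=[0.5515, 0.5515, 0.0000] → [0.0976, -0.1624, 0.0000, 0.0000, 0.0000, 1.0000]
J3: z=[0.0000, 0.0000, 1.0000] o=[0.4811, 0.1071, 0.1400] → [-0.3469, -0.0920, 0.0000, 0.0000, 0.0000, 1.0000]
J4: z=[0.4695, -0.8829, 0.0000] o=[0.6666, 0.2057, 0.2900] → [-0.5769, -0.3067, -0.1284, 0.4695, -0.8829, 0.0000]
J5: z=[-0.5557, -0.2954, 0.7771] o=[0.5774, 0.1582, 0.2082] → [-0.4471, 0.2622, -0.2199, -0.5557, -0.2954, 0.7771]
J6: z=[0.5840, 0.5266, 0.6178] o=[0.3998, 0.3974, 0.1722] → [0.3712, -0.4570, 0.0387, 0.5840, 0.5266, 0.6178]
q̇ = J⁺·V = [0.4640, -0.4590, -0.7740, 0.3750, -0.7450, -0.9540]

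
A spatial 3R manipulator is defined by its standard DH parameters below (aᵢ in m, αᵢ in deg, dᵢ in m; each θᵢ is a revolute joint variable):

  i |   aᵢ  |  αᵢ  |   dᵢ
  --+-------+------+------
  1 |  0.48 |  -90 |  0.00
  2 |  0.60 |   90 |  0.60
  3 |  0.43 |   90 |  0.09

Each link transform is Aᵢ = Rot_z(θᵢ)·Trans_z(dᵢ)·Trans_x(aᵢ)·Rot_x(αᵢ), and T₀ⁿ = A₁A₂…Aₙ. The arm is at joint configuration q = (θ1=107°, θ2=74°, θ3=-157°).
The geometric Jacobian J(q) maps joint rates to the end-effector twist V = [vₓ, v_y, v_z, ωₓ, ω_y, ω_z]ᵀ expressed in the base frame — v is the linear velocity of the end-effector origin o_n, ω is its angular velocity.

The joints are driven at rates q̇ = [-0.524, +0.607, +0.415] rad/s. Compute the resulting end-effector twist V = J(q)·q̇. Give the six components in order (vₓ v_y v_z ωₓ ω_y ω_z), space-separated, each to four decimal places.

o_n = [-0.5952, 0.4693, -0.1715]
J₁: ẑ×o_n = [-0.4693, -0.5952, 0.0000], ω = ẑ
J2: z=[-0.9563, -0.2924, 0.0000] o=[-0.1403, 0.4590, 0.0000] → [0.0501, -0.1640, -0.1428, -0.9563, -0.2924, 0.0000]
J3: z=[-0.2810, 0.9193, 0.2756] o=[-0.7625, 0.4418, -0.5768] → [0.3650, 0.1600, -0.1615, -0.2810, 0.9193, 0.2756]
V = J·q̇ = [0.4278, 0.2788, -0.1537, -0.6971, 0.2040, -0.4096]

0.4278 0.2788 -0.1537 -0.6971 0.2040 -0.4096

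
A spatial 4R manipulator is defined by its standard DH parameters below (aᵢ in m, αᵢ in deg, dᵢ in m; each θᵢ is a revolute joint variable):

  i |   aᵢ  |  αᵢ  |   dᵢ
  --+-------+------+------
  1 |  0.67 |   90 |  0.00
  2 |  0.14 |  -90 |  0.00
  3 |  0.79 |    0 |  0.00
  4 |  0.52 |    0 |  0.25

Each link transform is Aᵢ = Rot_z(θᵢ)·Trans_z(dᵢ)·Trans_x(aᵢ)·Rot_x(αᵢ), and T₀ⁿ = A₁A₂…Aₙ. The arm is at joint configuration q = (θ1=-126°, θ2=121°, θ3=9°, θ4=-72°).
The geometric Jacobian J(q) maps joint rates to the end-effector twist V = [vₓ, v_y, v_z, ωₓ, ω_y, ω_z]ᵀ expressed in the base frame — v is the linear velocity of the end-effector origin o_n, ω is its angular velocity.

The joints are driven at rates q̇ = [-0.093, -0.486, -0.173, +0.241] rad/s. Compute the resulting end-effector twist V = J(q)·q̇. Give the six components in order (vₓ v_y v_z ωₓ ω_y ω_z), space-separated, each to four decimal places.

-0.2975 -0.2292 0.4389 0.4274 -0.2385 -0.1280

o_n = [-0.1927, 0.3128, 0.8624]
J₁: ẑ×o_n = [-0.3128, -0.1927, 0.0000], ω = ẑ
J2: z=[-0.8090, 0.5878, 0.0000] o=[-0.3938, -0.5420, 0.0000] → [0.5069, 0.6977, -0.8099, -0.8090, 0.5878, 0.0000]
J3: z=[0.5038, 0.6935, -0.5150] o=[-0.3514, -0.4837, 0.1200] → [0.9251, -0.4558, 0.2912, 0.5038, 0.6935, -0.5150]
J4: z=[0.5038, 0.6935, -0.5150] o=[-0.0152, -0.2312, 0.7888] → [0.3313, 0.0543, 0.3971, 0.5038, 0.6935, -0.5150]
V = J·q̇ = [-0.2975, -0.2292, 0.4389, 0.4274, -0.2385, -0.1280]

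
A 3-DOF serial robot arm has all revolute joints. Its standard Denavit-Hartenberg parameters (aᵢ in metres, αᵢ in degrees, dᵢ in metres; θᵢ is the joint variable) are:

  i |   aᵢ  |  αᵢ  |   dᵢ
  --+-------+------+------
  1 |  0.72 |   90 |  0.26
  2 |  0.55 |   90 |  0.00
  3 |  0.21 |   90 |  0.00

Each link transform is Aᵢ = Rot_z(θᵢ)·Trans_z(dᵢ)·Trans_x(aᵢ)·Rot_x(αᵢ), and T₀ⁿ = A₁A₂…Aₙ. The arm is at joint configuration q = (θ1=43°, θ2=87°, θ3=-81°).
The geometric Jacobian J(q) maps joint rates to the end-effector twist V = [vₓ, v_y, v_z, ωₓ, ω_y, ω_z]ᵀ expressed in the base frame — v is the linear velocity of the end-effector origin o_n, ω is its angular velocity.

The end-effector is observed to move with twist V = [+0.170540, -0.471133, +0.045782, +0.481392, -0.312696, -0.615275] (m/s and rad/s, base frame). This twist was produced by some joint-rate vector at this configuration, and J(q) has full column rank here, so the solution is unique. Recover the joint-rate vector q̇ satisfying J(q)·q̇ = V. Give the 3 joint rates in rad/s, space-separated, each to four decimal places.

-0.6080 0.5570 0.1390

o_n = [0.4074, 0.6635, 0.8421]
J₁: ẑ×o_n = [-0.6635, 0.4074, 0.0000], ω = ẑ
J2: z=[0.6820, -0.7314, 0.0000] o=[0.5266, 0.4910, 0.2600] → [-0.4257, -0.3970, 0.0305, 0.6820, -0.7314, 0.0000]
J3: z=[0.7304, 0.6811, -0.0523] o=[0.5476, 0.5107, 0.8092] → [0.0303, -0.0166, 0.2071, 0.7304, 0.6811, -0.0523]
q̇ = J⁺·V = [-0.6080, 0.5570, 0.1390]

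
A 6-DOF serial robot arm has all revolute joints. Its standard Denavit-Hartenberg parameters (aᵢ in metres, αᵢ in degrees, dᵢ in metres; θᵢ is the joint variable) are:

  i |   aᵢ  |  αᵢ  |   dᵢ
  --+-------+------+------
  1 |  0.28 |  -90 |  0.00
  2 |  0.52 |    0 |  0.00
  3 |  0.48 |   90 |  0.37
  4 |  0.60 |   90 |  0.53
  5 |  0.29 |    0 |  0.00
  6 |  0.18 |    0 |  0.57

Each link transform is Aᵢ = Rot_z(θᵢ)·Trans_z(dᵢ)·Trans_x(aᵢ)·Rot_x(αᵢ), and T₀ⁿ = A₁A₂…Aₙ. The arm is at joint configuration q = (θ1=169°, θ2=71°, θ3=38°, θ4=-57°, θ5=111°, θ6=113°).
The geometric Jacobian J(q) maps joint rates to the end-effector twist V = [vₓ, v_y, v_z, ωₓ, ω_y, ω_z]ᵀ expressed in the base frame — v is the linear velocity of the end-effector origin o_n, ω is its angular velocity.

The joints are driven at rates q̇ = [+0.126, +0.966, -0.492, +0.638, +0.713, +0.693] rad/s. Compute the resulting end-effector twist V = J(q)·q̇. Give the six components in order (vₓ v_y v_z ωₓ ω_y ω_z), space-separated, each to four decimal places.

0.9939 -0.1582 -0.7157 -0.9133 0.4748 1.0332

o_n = [-0.9565, 0.4384, -0.9023]
J₁: ẑ×o_n = [-0.4384, -0.9565, 0.0000], ω = ẑ
J2: z=[-0.1908, -0.9816, 0.0000] o=[-0.2749, 0.0534, 0.0000] → [0.8857, -0.1722, -0.7425, -0.1908, -0.9816, 0.0000]
J3: z=[-0.1908, -0.9816, 0.0000] o=[-0.4410, 0.0857, -0.4917] → [0.4031, -0.0784, -0.5732, -0.1908, -0.9816, 0.0000]
J4: z=[-0.9281, 0.1804, -0.3256] o=[-0.3582, -0.3073, -0.9455] → [0.2506, 0.2349, -0.5842, -0.9281, 0.1804, -0.3256]
J5: z=[-0.1641, 0.5867, 0.7930] o=[-0.6497, 0.2620, -1.4270] → [0.1680, -0.1571, 0.1510, -0.1641, 0.5867, 0.7930]
J6: z=[-0.1641, 0.5867, 0.7930] o=[-0.9357, 0.2288, -1.4617] → [0.1620, 0.0753, -0.0222, -0.1641, 0.5867, 0.7930]
V = J·q̇ = [0.9939, -0.1582, -0.7157, -0.9133, 0.4748, 1.0332]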